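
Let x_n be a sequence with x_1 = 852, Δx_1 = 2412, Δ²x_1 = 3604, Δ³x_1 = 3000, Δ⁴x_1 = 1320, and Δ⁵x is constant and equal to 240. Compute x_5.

45444

Build the table forward from the leading diagonal:
Fifth differences: 240, 240, 240, 240, 240
Fourth differences: 1320, 1560, 1800, 2040, 2280
Third differences: 3000, 4320, 5880, 7680, 9720
Second differences: 3604, 6604, 10924, 16804, 24484
First differences: 2412, 6016, 12620, 23544, 40348
x: 852, 3264, 9280, 21900, 45444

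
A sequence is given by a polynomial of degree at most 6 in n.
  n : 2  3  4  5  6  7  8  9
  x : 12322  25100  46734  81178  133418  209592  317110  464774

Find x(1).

Δ: 12778  21634  34444  52240  76174  107518  147664
Δ²: 8856  12810  17796  23934  31344  40146
Δ³: 3954  4986  6138  7410  8802
Δ⁴: 1032  1152  1272  1392
Δ⁵: 120  120  120
The fifth differences are constant at 120.
Work back: 1032 − 120 = 912;  3954 − 912 = 3042;  8856 − 3042 = 5814;  12778 − 5814 = 6964;  12322 − 6964 = 5358

5358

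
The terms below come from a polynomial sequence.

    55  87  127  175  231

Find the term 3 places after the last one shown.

447

Δ: 32, 40, 48, 56
Δ²: 8, 8, 8
The second differences are constant (8).
56 + 8 = 64;  231 + 64 = 295
64 + 8 = 72;  295 + 72 = 367
72 + 8 = 80;  367 + 80 = 447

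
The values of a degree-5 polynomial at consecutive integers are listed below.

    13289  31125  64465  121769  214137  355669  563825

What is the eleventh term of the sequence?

2549649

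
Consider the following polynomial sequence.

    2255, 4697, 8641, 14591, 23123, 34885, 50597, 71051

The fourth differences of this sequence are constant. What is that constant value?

72

D1: 2442, 3944, 5950, 8532, 11762, 15712, 20454
D2: 1502, 2006, 2582, 3230, 3950, 4742
D3: 504, 576, 648, 720, 792
D4: 72, 72, 72, 72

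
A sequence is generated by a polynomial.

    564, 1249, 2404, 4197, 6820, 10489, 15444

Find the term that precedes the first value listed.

Δ: 685, 1155, 1793, 2623, 3669, 4955
Δ²: 470, 638, 830, 1046, 1286
Δ³: 168, 192, 216, 240
Δ⁴: 24, 24, 24
The fourth differences are constant at 24.
Work back: 168 − 24 = 144;  470 − 144 = 326;  685 − 326 = 359;  564 − 359 = 205

205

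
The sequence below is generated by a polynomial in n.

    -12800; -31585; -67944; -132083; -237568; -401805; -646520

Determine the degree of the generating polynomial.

Δ: -18785, -36359, -64139, -105485, -164237, -244715
Δ²: -17574, -27780, -41346, -58752, -80478
Δ³: -10206, -13566, -17406, -21726
Δ⁴: -3360, -3840, -4320
Δ⁵: -480, -480
The fifth differences are constant, so the polynomial has degree 5.

5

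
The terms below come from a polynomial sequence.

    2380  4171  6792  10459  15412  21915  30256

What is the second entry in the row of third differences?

Δ: 1791, 2621, 3667, 4953, 6503, 8341
Δ²: 830, 1046, 1286, 1550, 1838
Δ³: 216, 240, 264, 288
Δ⁴: 24, 24, 24

240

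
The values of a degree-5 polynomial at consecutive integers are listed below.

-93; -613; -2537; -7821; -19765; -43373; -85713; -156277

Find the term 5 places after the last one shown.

-520, -1924, -5284, -11944, -23608, -42340, -70564
-1404, -3360, -6660, -11664, -18732, -28224
-1956, -3300, -5004, -7068, -9492
-1344, -1704, -2064, -2424
-360, -360, -360
Fifth differences constant at -360.
-2424 − 360 = -2784;  -9492 − 2784 = -12276;  -28224 − 12276 = -40500;  -70564 − 40500 = -111064;  -156277 − 111064 = -267341
-2784 − 360 = -3144;  -12276 − 3144 = -15420;  -40500 − 15420 = -55920;  -111064 − 55920 = -166984;  -267341 − 166984 = -434325
-3144 − 360 = -3504;  -15420 − 3504 = -18924;  -55920 − 18924 = -74844;  -166984 − 74844 = -241828;  -434325 − 241828 = -676153
-3504 − 360 = -3864;  -18924 − 3864 = -22788;  -74844 − 22788 = -97632;  -241828 − 97632 = -339460;  -676153 − 339460 = -1015613
-3864 − 360 = -4224;  -22788 − 4224 = -27012;  -97632 − 27012 = -124644;  -339460 − 124644 = -464104;  -1015613 − 464104 = -1479717

-1479717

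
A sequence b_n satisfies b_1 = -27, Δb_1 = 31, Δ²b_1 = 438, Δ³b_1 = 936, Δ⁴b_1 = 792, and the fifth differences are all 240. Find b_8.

Build the table forward from the leading diagonal:
Δ⁵: 240, 240, 240, 240, 240, 240, 240, 240
Δ⁴: 792, 1032, 1272, 1512, 1752, 1992, 2232, 2472
Δ³: 936, 1728, 2760, 4032, 5544, 7296, 9288, 11520
Δ²: 438, 1374, 3102, 5862, 9894, 15438, 22734, 32022
Δ: 31, 469, 1843, 4945, 10807, 20701, 36139, 58873
b: -27, 4, 473, 2316, 7261, 18068, 38769, 74908

74908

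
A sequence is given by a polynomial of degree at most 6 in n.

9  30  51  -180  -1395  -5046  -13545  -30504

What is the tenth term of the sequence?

Δ: 21, 21, -231, -1215, -3651, -8499, -16959
Δ²: 0, -252, -984, -2436, -4848, -8460
Δ³: -252, -732, -1452, -2412, -3612
Δ⁴: -480, -720, -960, -1200
Δ⁵: -240, -240, -240
Constant fifth difference = -240, so extend:
-1200 − 240 = -1440;  -3612 − 1440 = -5052;  -8460 − 5052 = -13512;  -16959 − 13512 = -30471;  -30504 − 30471 = -60975
-1440 − 240 = -1680;  -5052 − 1680 = -6732;  -13512 − 6732 = -20244;  -30471 − 20244 = -50715;  -60975 − 50715 = -111690

-111690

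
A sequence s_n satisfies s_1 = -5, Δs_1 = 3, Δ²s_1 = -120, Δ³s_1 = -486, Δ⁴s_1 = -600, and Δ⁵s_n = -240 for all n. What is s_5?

-3257

Build the table forward from the leading diagonal:
Δ⁵: -240, -240, -240, -240, -240
Δ⁴: -600, -840, -1080, -1320, -1560
Δ³: -486, -1086, -1926, -3006, -4326
Δ²: -120, -606, -1692, -3618, -6624
Δ: 3, -117, -723, -2415, -6033
s: -5, -2, -119, -842, -3257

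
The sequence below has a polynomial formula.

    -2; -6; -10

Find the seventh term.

-26

First differences: -4 , -4
First differences constant at -4.
-10 − 4 = -14
-14 − 4 = -18
-18 − 4 = -22
-22 − 4 = -26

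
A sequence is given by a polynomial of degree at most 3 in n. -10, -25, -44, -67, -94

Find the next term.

-125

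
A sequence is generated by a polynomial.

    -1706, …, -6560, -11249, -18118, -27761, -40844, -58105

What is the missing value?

Using the last 6 terms:
First differences: -4689, -6869, -9643, -13083, -17261
Second differences: -2180, -2774, -3440, -4178
Third differences: -594, -666, -738
Fourth differences: -72, -72
Constant fourth difference = -72.
Extend backward: -594 + 72 = -522;  -2180 + 522 = -1658;  -4689 + 1658 = -3031;  -6560 + 3031 = -3529

-3529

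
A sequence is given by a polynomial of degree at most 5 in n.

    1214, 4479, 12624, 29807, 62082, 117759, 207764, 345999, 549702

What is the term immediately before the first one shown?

207

First differences: 3265  8145  17183  32275  55677  90005  138235  203703
Second differences: 4880  9038  15092  23402  34328  48230  65468
Third differences: 4158  6054  8310  10926  13902  17238
Fourth differences: 1896  2256  2616  2976  3336
Fifth differences: 360  360  360  360
The fifth differences are constant at 360.
Work back: 1896 − 360 = 1536;  4158 − 1536 = 2622;  4880 − 2622 = 2258;  3265 − 2258 = 1007;  1214 − 1007 = 207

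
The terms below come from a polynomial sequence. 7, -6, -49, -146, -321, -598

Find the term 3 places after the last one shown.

D1: -13  -43  -97  -175  -277
D2: -30  -54  -78  -102
D3: -24  -24  -24
Third differences constant at -24.
-102 − 24 = -126;  -277 − 126 = -403;  -598 − 403 = -1001
-126 − 24 = -150;  -403 − 150 = -553;  -1001 − 553 = -1554
-150 − 24 = -174;  -553 − 174 = -727;  -1554 − 727 = -2281

-2281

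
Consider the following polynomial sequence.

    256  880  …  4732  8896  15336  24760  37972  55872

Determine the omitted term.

Using the last 6 terms:
D1: 4164  6440  9424  13212  17900
D2: 2276  2984  3788  4688
D3: 708  804  900
D4: 96  96
Constant fourth difference = 96.
Extend backward: 708 − 96 = 612;  2276 − 612 = 1664;  4164 − 1664 = 2500;  4732 − 2500 = 2232

2232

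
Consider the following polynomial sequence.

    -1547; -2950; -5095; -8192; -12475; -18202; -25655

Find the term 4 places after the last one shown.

-79207

Δ: -1403, -2145, -3097, -4283, -5727, -7453
Δ²: -742, -952, -1186, -1444, -1726
Δ³: -210, -234, -258, -282
Δ⁴: -24, -24, -24
Fourth differences constant at -24.
-282 − 24 = -306;  -1726 − 306 = -2032;  -7453 − 2032 = -9485;  -25655 − 9485 = -35140
-306 − 24 = -330;  -2032 − 330 = -2362;  -9485 − 2362 = -11847;  -35140 − 11847 = -46987
-330 − 24 = -354;  -2362 − 354 = -2716;  -11847 − 2716 = -14563;  -46987 − 14563 = -61550
-354 − 24 = -378;  -2716 − 378 = -3094;  -14563 − 3094 = -17657;  -61550 − 17657 = -79207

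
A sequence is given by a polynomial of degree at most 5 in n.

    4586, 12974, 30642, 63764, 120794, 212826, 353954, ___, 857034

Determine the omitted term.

561632

Using the first 7 terms:
D1: 8388  17668  33122  57030  92032  141128
D2: 9280  15454  23908  35002  49096
D3: 6174  8454  11094  14094
D4: 2280  2640  3000
D5: 360  360
Constant fifth difference = 360.
Extend forward: 3000 + 360 = 3360;  14094 + 3360 = 17454;  49096 + 17454 = 66550;  141128 + 66550 = 207678;  353954 + 207678 = 561632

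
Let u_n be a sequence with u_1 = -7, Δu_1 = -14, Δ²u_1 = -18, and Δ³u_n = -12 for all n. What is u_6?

-377

Build the table forward from the leading diagonal:
D3: -12, -12, -12, -12, -12, -12
D2: -18, -30, -42, -54, -66, -78
D1: -14, -32, -62, -104, -158, -224
u: -7, -21, -53, -115, -219, -377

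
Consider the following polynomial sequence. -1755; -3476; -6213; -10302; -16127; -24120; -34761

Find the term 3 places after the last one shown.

First differences: -1721, -2737, -4089, -5825, -7993, -10641
Second differences: -1016, -1352, -1736, -2168, -2648
Third differences: -336, -384, -432, -480
Fourth differences: -48, -48, -48
Fourth differences constant at -48.
-480 − 48 = -528;  -2648 − 528 = -3176;  -10641 − 3176 = -13817;  -34761 − 13817 = -48578
-528 − 48 = -576;  -3176 − 576 = -3752;  -13817 − 3752 = -17569;  -48578 − 17569 = -66147
-576 − 48 = -624;  -3752 − 624 = -4376;  -17569 − 4376 = -21945;  -66147 − 21945 = -88092

-88092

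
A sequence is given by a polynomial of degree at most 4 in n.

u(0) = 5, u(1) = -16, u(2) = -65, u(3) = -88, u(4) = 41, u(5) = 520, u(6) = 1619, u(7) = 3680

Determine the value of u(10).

20135

First differences: -21 , -49 , -23 , 129 , 479 , 1099 , 2061
Second differences: -28 , 26 , 152 , 350 , 620 , 962
Third differences: 54 , 126 , 198 , 270 , 342
Fourth differences: 72 , 72 , 72 , 72
The fourth differences are constant (72).
342 + 72 = 414;  962 + 414 = 1376;  2061 + 1376 = 3437;  3680 + 3437 = 7117
414 + 72 = 486;  1376 + 486 = 1862;  3437 + 1862 = 5299;  7117 + 5299 = 12416
486 + 72 = 558;  1862 + 558 = 2420;  5299 + 2420 = 7719;  12416 + 7719 = 20135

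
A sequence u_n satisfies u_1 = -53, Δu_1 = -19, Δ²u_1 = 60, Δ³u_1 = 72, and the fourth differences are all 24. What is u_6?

1292

Build the table forward from the leading diagonal:
D4: 24, 24, 24, 24, 24, 24
D3: 72, 96, 120, 144, 168, 192
D2: 60, 132, 228, 348, 492, 660
D1: -19, 41, 173, 401, 749, 1241
u: -53, -72, -31, 142, 543, 1292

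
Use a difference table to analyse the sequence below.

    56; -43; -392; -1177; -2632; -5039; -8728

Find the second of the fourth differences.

D1: -99, -349, -785, -1455, -2407, -3689
D2: -250, -436, -670, -952, -1282
D3: -186, -234, -282, -330
D4: -48, -48, -48

-48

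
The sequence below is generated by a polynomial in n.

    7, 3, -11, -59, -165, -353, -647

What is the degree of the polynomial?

3

D1: -4, -14, -48, -106, -188, -294
D2: -10, -34, -58, -82, -106
D3: -24, -24, -24, -24
The third differences are constant, so the polynomial has degree 3.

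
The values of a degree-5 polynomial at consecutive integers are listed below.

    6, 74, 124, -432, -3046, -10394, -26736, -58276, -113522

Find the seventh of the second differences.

-23706

Δ: 68, 50, -556, -2614, -7348, -16342, -31540, -55246
Δ²: -18, -606, -2058, -4734, -8994, -15198, -23706
Δ³: -588, -1452, -2676, -4260, -6204, -8508
Δ⁴: -864, -1224, -1584, -1944, -2304
Δ⁵: -360, -360, -360, -360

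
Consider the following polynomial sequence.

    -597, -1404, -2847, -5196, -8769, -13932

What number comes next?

-21099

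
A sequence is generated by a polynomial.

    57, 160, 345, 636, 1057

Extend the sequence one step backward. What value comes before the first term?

12

103, 185, 291, 421
82, 106, 130
24, 24
The third differences are constant at 24.
Work back: 82 − 24 = 58;  103 − 58 = 45;  57 − 45 = 12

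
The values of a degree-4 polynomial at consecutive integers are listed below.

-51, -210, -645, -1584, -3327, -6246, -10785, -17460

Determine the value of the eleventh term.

-56541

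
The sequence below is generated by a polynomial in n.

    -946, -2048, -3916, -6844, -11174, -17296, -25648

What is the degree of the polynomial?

Δ: -1102, -1868, -2928, -4330, -6122, -8352
Δ²: -766, -1060, -1402, -1792, -2230
Δ³: -294, -342, -390, -438
Δ⁴: -48, -48, -48
The fourth differences are constant, so the polynomial has degree 4.

4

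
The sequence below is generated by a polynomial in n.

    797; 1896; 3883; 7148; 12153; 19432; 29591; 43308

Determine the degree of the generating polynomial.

Δ: 1099, 1987, 3265, 5005, 7279, 10159, 13717
Δ²: 888, 1278, 1740, 2274, 2880, 3558
Δ³: 390, 462, 534, 606, 678
Δ⁴: 72, 72, 72, 72
The fourth differences are constant, so the polynomial has degree 4.

4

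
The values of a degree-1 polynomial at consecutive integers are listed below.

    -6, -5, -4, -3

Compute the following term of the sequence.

-2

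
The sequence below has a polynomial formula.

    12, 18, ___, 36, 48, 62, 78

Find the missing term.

Using the last 4 terms:
Δ: 12, 14, 16
Δ²: 2, 2
Constant second difference = 2.
Extend backward: 12 − 2 = 10;  36 − 10 = 26

26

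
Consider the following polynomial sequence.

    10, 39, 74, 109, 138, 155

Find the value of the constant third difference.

-6

First differences: 29, 35, 35, 29, 17
Second differences: 6, 0, -6, -12
Third differences: -6, -6, -6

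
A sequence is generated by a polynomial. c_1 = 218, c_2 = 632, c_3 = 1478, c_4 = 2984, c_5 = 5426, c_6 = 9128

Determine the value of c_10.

D1: 414  846  1506  2442  3702
D2: 432  660  936  1260
D3: 228  276  324
D4: 48  48
Fourth differences constant at 48.
324 + 48 = 372;  1260 + 372 = 1632;  3702 + 1632 = 5334;  9128 + 5334 = 14462
372 + 48 = 420;  1632 + 420 = 2052;  5334 + 2052 = 7386;  14462 + 7386 = 21848
420 + 48 = 468;  2052 + 468 = 2520;  7386 + 2520 = 9906;  21848 + 9906 = 31754
468 + 48 = 516;  2520 + 516 = 3036;  9906 + 3036 = 12942;  31754 + 12942 = 44696

44696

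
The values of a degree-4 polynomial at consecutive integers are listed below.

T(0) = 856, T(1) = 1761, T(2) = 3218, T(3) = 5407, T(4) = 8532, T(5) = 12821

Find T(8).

35312

D1: 905, 1457, 2189, 3125, 4289
D2: 552, 732, 936, 1164
D3: 180, 204, 228
D4: 24, 24
Fourth differences constant at 24.
228 + 24 = 252;  1164 + 252 = 1416;  4289 + 1416 = 5705;  12821 + 5705 = 18526
252 + 24 = 276;  1416 + 276 = 1692;  5705 + 1692 = 7397;  18526 + 7397 = 25923
276 + 24 = 300;  1692 + 300 = 1992;  7397 + 1992 = 9389;  25923 + 9389 = 35312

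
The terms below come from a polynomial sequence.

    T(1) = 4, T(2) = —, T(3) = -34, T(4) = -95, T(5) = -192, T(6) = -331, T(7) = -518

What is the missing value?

-3

Using the last 5 terms:
Δ: -61, -97, -139, -187
Δ²: -36, -42, -48
Δ³: -6, -6
Constant third difference = -6.
Extend backward: -36 + 6 = -30;  -61 + 30 = -31;  -34 + 31 = -3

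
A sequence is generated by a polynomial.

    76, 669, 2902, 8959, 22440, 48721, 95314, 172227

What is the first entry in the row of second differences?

1640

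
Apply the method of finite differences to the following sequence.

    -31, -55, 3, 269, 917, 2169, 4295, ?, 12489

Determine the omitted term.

Using the first 7 terms:
First differences: -24  58  266  648  1252  2126
Second differences: 82  208  382  604  874
Third differences: 126  174  222  270
Fourth differences: 48  48  48
Constant fourth difference = 48.
Extend forward: 270 + 48 = 318;  874 + 318 = 1192;  2126 + 1192 = 3318;  4295 + 3318 = 7613

7613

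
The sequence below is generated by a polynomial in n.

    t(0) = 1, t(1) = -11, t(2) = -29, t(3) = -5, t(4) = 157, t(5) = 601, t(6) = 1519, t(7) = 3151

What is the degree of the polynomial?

D1: -12, -18, 24, 162, 444, 918, 1632
D2: -6, 42, 138, 282, 474, 714
D3: 48, 96, 144, 192, 240
D4: 48, 48, 48, 48
The fourth differences are constant, so the polynomial has degree 4.

4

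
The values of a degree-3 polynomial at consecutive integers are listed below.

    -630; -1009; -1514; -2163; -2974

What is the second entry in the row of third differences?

First differences: -379, -505, -649, -811
Second differences: -126, -144, -162
Third differences: -18, -18

-18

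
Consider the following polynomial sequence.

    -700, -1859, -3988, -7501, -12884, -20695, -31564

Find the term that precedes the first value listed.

-169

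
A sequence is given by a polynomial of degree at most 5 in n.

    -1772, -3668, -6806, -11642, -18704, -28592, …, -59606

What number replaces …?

-41978

Using the first 6 terms:
D1: -1896, -3138, -4836, -7062, -9888
D2: -1242, -1698, -2226, -2826
D3: -456, -528, -600
D4: -72, -72
Constant fourth difference = -72.
Extend forward: -600 − 72 = -672;  -2826 − 672 = -3498;  -9888 − 3498 = -13386;  -28592 − 13386 = -41978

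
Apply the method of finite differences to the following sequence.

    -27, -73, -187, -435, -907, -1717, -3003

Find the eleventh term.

-16507

D1: -46, -114, -248, -472, -810, -1286
D2: -68, -134, -224, -338, -476
D3: -66, -90, -114, -138
D4: -24, -24, -24
The fourth differences are constant (-24).
-138 − 24 = -162;  -476 − 162 = -638;  -1286 − 638 = -1924;  -3003 − 1924 = -4927
-162 − 24 = -186;  -638 − 186 = -824;  -1924 − 824 = -2748;  -4927 − 2748 = -7675
-186 − 24 = -210;  -824 − 210 = -1034;  -2748 − 1034 = -3782;  -7675 − 3782 = -11457
-210 − 24 = -234;  -1034 − 234 = -1268;  -3782 − 1268 = -5050;  -11457 − 5050 = -16507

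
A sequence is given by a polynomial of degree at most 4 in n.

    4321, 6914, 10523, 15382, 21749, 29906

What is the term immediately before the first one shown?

First differences: 2593  3609  4859  6367  8157
Second differences: 1016  1250  1508  1790
Third differences: 234  258  282
Fourth differences: 24  24
The fourth differences are constant at 24.
Work back: 234 − 24 = 210;  1016 − 210 = 806;  2593 − 806 = 1787;  4321 − 1787 = 2534

2534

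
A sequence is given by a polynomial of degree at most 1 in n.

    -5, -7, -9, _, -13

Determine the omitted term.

Using the first 3 terms:
Δ: -2, -2
Constant first difference = -2.
Extend forward: -9 − 2 = -11

-11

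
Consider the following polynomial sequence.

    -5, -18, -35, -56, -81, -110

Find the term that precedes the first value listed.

First differences: -13, -17, -21, -25, -29
Second differences: -4, -4, -4, -4
The second differences are constant at -4.
Work back: -13 + 4 = -9;  -5 + 9 = 4

4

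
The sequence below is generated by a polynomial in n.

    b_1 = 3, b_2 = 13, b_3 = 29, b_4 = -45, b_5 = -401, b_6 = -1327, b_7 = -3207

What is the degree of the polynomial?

Δ: 10, 16, -74, -356, -926, -1880
Δ²: 6, -90, -282, -570, -954
Δ³: -96, -192, -288, -384
Δ⁴: -96, -96, -96
The fourth differences are constant, so the polynomial has degree 4.

4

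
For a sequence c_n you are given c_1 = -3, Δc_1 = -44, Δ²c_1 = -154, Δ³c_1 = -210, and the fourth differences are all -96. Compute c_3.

-245

Build the table forward from the leading diagonal:
Δ⁴: -96  -96  -96
Δ³: -210  -306  -402
Δ²: -154  -364  -670
Δ: -44  -198  -562
c: -3  -47  -245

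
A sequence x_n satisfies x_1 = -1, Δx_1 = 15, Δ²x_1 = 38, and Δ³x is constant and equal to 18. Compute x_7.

Build the table forward from the leading diagonal:
Δ³: 18, 18, 18, 18, 18, 18, 18
Δ²: 38, 56, 74, 92, 110, 128, 146
Δ: 15, 53, 109, 183, 275, 385, 513
x: -1, 14, 67, 176, 359, 634, 1019

1019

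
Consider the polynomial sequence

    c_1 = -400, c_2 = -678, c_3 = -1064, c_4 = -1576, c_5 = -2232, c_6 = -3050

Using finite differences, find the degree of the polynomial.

3

-278, -386, -512, -656, -818
-108, -126, -144, -162
-18, -18, -18
The third differences are constant, so the polynomial has degree 3.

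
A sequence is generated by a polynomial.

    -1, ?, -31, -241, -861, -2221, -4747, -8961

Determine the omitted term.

Using the last 6 terms:
D1: -210, -620, -1360, -2526, -4214
D2: -410, -740, -1166, -1688
D3: -330, -426, -522
D4: -96, -96
Constant fourth difference = -96.
Extend backward: -330 + 96 = -234;  -410 + 234 = -176;  -210 + 176 = -34;  -31 + 34 = 3

3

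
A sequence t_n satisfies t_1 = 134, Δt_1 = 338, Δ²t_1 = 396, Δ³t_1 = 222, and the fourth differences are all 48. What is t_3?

1206

Build the table forward from the leading diagonal:
Δ⁴: 48, 48, 48
Δ³: 222, 270, 318
Δ²: 396, 618, 888
Δ: 338, 734, 1352
t: 134, 472, 1206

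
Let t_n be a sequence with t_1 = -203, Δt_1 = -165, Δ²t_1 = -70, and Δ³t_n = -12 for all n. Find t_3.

Build the table forward from the leading diagonal:
Δ³: -12  -12  -12
Δ²: -70  -82  -94
Δ: -165  -235  -317
t: -203  -368  -603

-603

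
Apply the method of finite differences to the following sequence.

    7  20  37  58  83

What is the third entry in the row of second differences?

D1: 13, 17, 21, 25
D2: 4, 4, 4

4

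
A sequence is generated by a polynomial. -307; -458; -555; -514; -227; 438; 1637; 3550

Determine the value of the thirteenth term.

31805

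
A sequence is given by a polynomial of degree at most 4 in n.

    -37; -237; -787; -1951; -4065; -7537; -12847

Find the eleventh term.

-64587

Δ: -200, -550, -1164, -2114, -3472, -5310
Δ²: -350, -614, -950, -1358, -1838
Δ³: -264, -336, -408, -480
Δ⁴: -72, -72, -72
Fourth differences constant at -72.
-480 − 72 = -552;  -1838 − 552 = -2390;  -5310 − 2390 = -7700;  -12847 − 7700 = -20547
-552 − 72 = -624;  -2390 − 624 = -3014;  -7700 − 3014 = -10714;  -20547 − 10714 = -31261
-624 − 72 = -696;  -3014 − 696 = -3710;  -10714 − 3710 = -14424;  -31261 − 14424 = -45685
-696 − 72 = -768;  -3710 − 768 = -4478;  -14424 − 4478 = -18902;  -45685 − 18902 = -64587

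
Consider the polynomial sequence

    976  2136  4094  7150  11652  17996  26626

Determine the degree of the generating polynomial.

4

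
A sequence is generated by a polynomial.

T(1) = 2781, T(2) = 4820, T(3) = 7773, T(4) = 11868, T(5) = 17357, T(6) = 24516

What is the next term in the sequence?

33645

D1: 2039  2953  4095  5489  7159
D2: 914  1142  1394  1670
D3: 228  252  276
D4: 24  24
Constant fourth difference = 24, so extend:
276 + 24 = 300;  1670 + 300 = 1970;  7159 + 1970 = 9129;  24516 + 9129 = 33645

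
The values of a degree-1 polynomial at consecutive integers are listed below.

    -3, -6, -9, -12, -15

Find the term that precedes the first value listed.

0

Δ: -3  -3  -3  -3
The first differences are constant at -3.
Work back: -3 + 3 = 0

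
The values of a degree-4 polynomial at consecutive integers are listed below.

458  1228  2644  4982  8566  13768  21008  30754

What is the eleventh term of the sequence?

770  1416  2338  3584  5202  7240  9746
646  922  1246  1618  2038  2506
276  324  372  420  468
48  48  48  48
Fourth differences constant at 48.
468 + 48 = 516;  2506 + 516 = 3022;  9746 + 3022 = 12768;  30754 + 12768 = 43522
516 + 48 = 564;  3022 + 564 = 3586;  12768 + 3586 = 16354;  43522 + 16354 = 59876
564 + 48 = 612;  3586 + 612 = 4198;  16354 + 4198 = 20552;  59876 + 20552 = 80428

80428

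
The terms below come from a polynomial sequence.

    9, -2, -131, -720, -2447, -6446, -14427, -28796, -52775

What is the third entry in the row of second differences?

First differences: -11, -129, -589, -1727, -3999, -7981, -14369, -23979
Second differences: -118, -460, -1138, -2272, -3982, -6388, -9610
Third differences: -342, -678, -1134, -1710, -2406, -3222
Fourth differences: -336, -456, -576, -696, -816
Fifth differences: -120, -120, -120, -120

-1138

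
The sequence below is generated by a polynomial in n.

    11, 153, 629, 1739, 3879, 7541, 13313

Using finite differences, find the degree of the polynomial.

Δ: 142, 476, 1110, 2140, 3662, 5772
Δ²: 334, 634, 1030, 1522, 2110
Δ³: 300, 396, 492, 588
Δ⁴: 96, 96, 96
The fourth differences are constant, so the polynomial has degree 4.

4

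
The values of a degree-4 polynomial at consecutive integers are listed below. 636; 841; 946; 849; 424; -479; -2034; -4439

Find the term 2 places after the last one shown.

-12711

Δ: 205, 105, -97, -425, -903, -1555, -2405
Δ²: -100, -202, -328, -478, -652, -850
Δ³: -102, -126, -150, -174, -198
Δ⁴: -24, -24, -24, -24
Fourth differences constant at -24.
-198 − 24 = -222;  -850 − 222 = -1072;  -2405 − 1072 = -3477;  -4439 − 3477 = -7916
-222 − 24 = -246;  -1072 − 246 = -1318;  -3477 − 1318 = -4795;  -7916 − 4795 = -12711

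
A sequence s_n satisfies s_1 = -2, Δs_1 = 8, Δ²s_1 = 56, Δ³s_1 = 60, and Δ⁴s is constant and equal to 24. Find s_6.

1318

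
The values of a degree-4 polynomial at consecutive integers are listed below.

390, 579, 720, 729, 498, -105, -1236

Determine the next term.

D1: 189  141  9  -231  -603  -1131
D2: -48  -132  -240  -372  -528
D3: -84  -108  -132  -156
D4: -24  -24  -24
Constant fourth difference = -24, so extend:
-156 − 24 = -180;  -528 − 180 = -708;  -1131 − 708 = -1839;  -1236 − 1839 = -3075

-3075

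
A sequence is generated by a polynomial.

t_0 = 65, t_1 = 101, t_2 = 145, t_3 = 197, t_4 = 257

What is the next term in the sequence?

325

First differences: 36, 44, 52, 60
Second differences: 8, 8, 8
Second differences constant at 8.
60 + 8 = 68;  257 + 68 = 325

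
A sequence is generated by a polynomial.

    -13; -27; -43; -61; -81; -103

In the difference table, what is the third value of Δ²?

-2

First differences: -14, -16, -18, -20, -22
Second differences: -2, -2, -2, -2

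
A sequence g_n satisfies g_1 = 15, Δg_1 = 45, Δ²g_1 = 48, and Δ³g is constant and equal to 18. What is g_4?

312

Build the table forward from the leading diagonal:
Third differences: 18, 18, 18, 18
Second differences: 48, 66, 84, 102
First differences: 45, 93, 159, 243
g: 15, 60, 153, 312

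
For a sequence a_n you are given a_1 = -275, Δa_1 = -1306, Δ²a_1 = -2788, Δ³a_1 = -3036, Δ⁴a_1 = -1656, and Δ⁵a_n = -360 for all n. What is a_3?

-5675

Build the table forward from the leading diagonal:
Fifth differences: -360  -360  -360
Fourth differences: -1656  -2016  -2376
Third differences: -3036  -4692  -6708
Second differences: -2788  -5824  -10516
First differences: -1306  -4094  -9918
a: -275  -1581  -5675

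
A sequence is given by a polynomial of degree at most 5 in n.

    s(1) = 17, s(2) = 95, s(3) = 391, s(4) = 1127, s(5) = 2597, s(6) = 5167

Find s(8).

Δ: 78  296  736  1470  2570
Δ²: 218  440  734  1100
Δ³: 222  294  366
Δ⁴: 72  72
Constant fourth difference = 72, so extend:
366 + 72 = 438;  1100 + 438 = 1538;  2570 + 1538 = 4108;  5167 + 4108 = 9275
438 + 72 = 510;  1538 + 510 = 2048;  4108 + 2048 = 6156;  9275 + 6156 = 15431

15431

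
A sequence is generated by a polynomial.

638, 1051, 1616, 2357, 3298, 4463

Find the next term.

D1: 413  565  741  941  1165
D2: 152  176  200  224
D3: 24  24  24
The third differences are constant (24).
224 + 24 = 248;  1165 + 248 = 1413;  4463 + 1413 = 5876

5876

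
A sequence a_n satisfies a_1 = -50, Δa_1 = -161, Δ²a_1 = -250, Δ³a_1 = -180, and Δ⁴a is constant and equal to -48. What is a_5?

-2962

Build the table forward from the leading diagonal:
D4: -48, -48, -48, -48, -48
D3: -180, -228, -276, -324, -372
D2: -250, -430, -658, -934, -1258
D1: -161, -411, -841, -1499, -2433
a: -50, -211, -622, -1463, -2962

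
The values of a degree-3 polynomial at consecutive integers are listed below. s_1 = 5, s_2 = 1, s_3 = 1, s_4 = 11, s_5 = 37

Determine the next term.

85

Δ: -4  0  10  26
Δ²: 4  10  16
Δ³: 6  6
The third differences are constant (6).
16 + 6 = 22;  26 + 22 = 48;  37 + 48 = 85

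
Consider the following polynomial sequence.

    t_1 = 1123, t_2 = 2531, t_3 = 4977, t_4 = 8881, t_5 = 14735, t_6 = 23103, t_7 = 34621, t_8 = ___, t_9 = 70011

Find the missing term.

49997

Using the first 7 terms:
D1: 1408, 2446, 3904, 5854, 8368, 11518
D2: 1038, 1458, 1950, 2514, 3150
D3: 420, 492, 564, 636
D4: 72, 72, 72
Constant fourth difference = 72.
Extend forward: 636 + 72 = 708;  3150 + 708 = 3858;  11518 + 3858 = 15376;  34621 + 15376 = 49997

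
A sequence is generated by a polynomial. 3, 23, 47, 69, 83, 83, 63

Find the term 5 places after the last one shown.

D1: 20, 24, 22, 14, 0, -20
D2: 4, -2, -8, -14, -20
D3: -6, -6, -6, -6
The third differences are constant (-6).
-20 − 6 = -26;  -20 − 26 = -46;  63 − 46 = 17
-26 − 6 = -32;  -46 − 32 = -78;  17 − 78 = -61
-32 − 6 = -38;  -78 − 38 = -116;  -61 − 116 = -177
-38 − 6 = -44;  -116 − 44 = -160;  -177 − 160 = -337
-44 − 6 = -50;  -160 − 50 = -210;  -337 − 210 = -547

-547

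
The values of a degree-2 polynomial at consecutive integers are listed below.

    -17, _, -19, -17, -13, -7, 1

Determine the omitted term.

-19

Using the last 5 terms:
2  4  6  8
2  2  2
Constant second difference = 2.
Extend backward: 2 − 2 = 0;  -19 + 0 = -19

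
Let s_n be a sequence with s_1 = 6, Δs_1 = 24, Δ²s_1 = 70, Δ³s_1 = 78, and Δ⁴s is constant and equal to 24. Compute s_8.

5214

Build the table forward from the leading diagonal:
Fourth differences: 24  24  24  24  24  24  24  24
Third differences: 78  102  126  150  174  198  222  246
Second differences: 70  148  250  376  526  700  898  1120
First differences: 24  94  242  492  868  1394  2094  2992
s: 6  30  124  366  858  1726  3120  5214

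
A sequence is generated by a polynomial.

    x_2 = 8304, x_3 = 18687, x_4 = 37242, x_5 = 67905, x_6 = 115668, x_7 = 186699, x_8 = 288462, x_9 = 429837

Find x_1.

3093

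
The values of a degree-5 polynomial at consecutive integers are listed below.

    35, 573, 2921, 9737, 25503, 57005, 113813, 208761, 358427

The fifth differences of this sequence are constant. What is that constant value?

Δ: 538, 2348, 6816, 15766, 31502, 56808, 94948, 149666
Δ²: 1810, 4468, 8950, 15736, 25306, 38140, 54718
Δ³: 2658, 4482, 6786, 9570, 12834, 16578
Δ⁴: 1824, 2304, 2784, 3264, 3744
Δ⁵: 480, 480, 480, 480

480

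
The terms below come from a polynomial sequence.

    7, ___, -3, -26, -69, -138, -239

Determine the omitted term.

6

Using the last 5 terms:
First differences: -23, -43, -69, -101
Second differences: -20, -26, -32
Third differences: -6, -6
Constant third difference = -6.
Extend backward: -20 + 6 = -14;  -23 + 14 = -9;  -3 + 9 = 6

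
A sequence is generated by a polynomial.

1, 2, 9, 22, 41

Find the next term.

66

Δ: 1  7  13  19
Δ²: 6  6  6
Constant second difference = 6, so extend:
19 + 6 = 25;  41 + 25 = 66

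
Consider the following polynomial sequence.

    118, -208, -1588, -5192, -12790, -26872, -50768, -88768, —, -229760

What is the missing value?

Using the first 8 terms:
First differences: -326, -1380, -3604, -7598, -14082, -23896, -38000
Second differences: -1054, -2224, -3994, -6484, -9814, -14104
Third differences: -1170, -1770, -2490, -3330, -4290
Fourth differences: -600, -720, -840, -960
Fifth differences: -120, -120, -120
Constant fifth difference = -120.
Extend forward: -960 − 120 = -1080;  -4290 − 1080 = -5370;  -14104 − 5370 = -19474;  -38000 − 19474 = -57474;  -88768 − 57474 = -146242

-146242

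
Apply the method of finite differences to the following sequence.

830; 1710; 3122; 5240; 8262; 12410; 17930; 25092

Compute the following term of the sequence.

D1: 880  1412  2118  3022  4148  5520  7162
D2: 532  706  904  1126  1372  1642
D3: 174  198  222  246  270
D4: 24  24  24  24
Constant fourth difference = 24, so extend:
270 + 24 = 294;  1642 + 294 = 1936;  7162 + 1936 = 9098;  25092 + 9098 = 34190

34190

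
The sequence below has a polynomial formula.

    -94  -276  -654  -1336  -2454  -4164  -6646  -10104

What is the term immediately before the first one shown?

First differences: -182  -378  -682  -1118  -1710  -2482  -3458
Second differences: -196  -304  -436  -592  -772  -976
Third differences: -108  -132  -156  -180  -204
Fourth differences: -24  -24  -24  -24
The fourth differences are constant at -24.
Work back: -108 + 24 = -84;  -196 + 84 = -112;  -182 + 112 = -70;  -94 + 70 = -24

-24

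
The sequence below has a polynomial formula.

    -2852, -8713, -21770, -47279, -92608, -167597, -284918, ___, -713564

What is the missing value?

-460435

Using the first 7 terms:
First differences: -5861  -13057  -25509  -45329  -74989  -117321
Second differences: -7196  -12452  -19820  -29660  -42332
Third differences: -5256  -7368  -9840  -12672
Fourth differences: -2112  -2472  -2832
Fifth differences: -360  -360
Constant fifth difference = -360.
Extend forward: -2832 − 360 = -3192;  -12672 − 3192 = -15864;  -42332 − 15864 = -58196;  -117321 − 58196 = -175517;  -284918 − 175517 = -460435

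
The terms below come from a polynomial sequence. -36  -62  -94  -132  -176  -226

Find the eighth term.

-344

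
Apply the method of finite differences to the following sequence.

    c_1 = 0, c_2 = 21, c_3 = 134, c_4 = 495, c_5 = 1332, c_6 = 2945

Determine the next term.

5706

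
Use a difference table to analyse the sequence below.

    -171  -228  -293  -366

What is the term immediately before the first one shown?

-122

Δ: -57  -65  -73
Δ²: -8  -8
The second differences are constant at -8.
Work back: -57 + 8 = -49;  -171 + 49 = -122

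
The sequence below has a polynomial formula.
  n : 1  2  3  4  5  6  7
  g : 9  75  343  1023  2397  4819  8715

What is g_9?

22993

First differences: 66, 268, 680, 1374, 2422, 3896
Second differences: 202, 412, 694, 1048, 1474
Third differences: 210, 282, 354, 426
Fourth differences: 72, 72, 72
Constant fourth difference = 72, so extend:
426 + 72 = 498;  1474 + 498 = 1972;  3896 + 1972 = 5868;  8715 + 5868 = 14583
498 + 72 = 570;  1972 + 570 = 2542;  5868 + 2542 = 8410;  14583 + 8410 = 22993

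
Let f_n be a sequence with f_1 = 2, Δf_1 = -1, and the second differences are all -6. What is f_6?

Build the table forward from the leading diagonal:
D2: -6, -6, -6, -6, -6, -6
D1: -1, -7, -13, -19, -25, -31
f: 2, 1, -6, -19, -38, -63

-63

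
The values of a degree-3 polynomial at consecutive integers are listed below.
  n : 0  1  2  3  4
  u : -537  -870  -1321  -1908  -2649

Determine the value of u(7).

First differences: -333, -451, -587, -741
Second differences: -118, -136, -154
Third differences: -18, -18
Constant third difference = -18, so extend:
-154 − 18 = -172;  -741 − 172 = -913;  -2649 − 913 = -3562
-172 − 18 = -190;  -913 − 190 = -1103;  -3562 − 1103 = -4665
-190 − 18 = -208;  -1103 − 208 = -1311;  -4665 − 1311 = -5976

-5976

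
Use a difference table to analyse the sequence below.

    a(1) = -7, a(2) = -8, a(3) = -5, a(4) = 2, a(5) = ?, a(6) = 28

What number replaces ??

13

Using the first 4 terms:
First differences: -1  3  7
Second differences: 4  4
Constant second difference = 4.
Extend forward: 7 + 4 = 11;  2 + 11 = 13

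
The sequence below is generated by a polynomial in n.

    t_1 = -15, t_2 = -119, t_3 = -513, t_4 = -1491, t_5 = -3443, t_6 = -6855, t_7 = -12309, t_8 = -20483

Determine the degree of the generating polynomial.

4

-104, -394, -978, -1952, -3412, -5454, -8174
-290, -584, -974, -1460, -2042, -2720
-294, -390, -486, -582, -678
-96, -96, -96, -96
The fourth differences are constant, so the polynomial has degree 4.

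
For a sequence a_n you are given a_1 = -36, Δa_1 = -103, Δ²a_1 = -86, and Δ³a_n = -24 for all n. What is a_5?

Build the table forward from the leading diagonal:
D3: -24  -24  -24  -24  -24
D2: -86  -110  -134  -158  -182
D1: -103  -189  -299  -433  -591
a: -36  -139  -328  -627  -1060

-1060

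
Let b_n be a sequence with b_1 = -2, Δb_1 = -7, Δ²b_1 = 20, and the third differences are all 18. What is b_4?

55

Build the table forward from the leading diagonal:
D3: 18  18  18  18
D2: 20  38  56  74
D1: -7  13  51  107
b: -2  -9  4  55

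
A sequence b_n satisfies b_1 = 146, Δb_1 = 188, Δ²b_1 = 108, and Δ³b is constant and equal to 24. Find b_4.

Build the table forward from the leading diagonal:
Δ³: 24  24  24  24
Δ²: 108  132  156  180
Δ: 188  296  428  584
b: 146  334  630  1058

1058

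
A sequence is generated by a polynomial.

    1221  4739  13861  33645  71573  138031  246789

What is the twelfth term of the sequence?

2204389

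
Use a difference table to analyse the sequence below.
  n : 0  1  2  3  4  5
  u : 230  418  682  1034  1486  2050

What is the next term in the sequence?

D1: 188  264  352  452  564
D2: 76  88  100  112
D3: 12  12  12
Third differences constant at 12.
112 + 12 = 124;  564 + 124 = 688;  2050 + 688 = 2738

2738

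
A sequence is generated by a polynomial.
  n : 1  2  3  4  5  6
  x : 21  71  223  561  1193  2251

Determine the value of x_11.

20231

50 , 152 , 338 , 632 , 1058
102 , 186 , 294 , 426
84 , 108 , 132
24 , 24
The fourth differences are constant (24).
132 + 24 = 156;  426 + 156 = 582;  1058 + 582 = 1640;  2251 + 1640 = 3891
156 + 24 = 180;  582 + 180 = 762;  1640 + 762 = 2402;  3891 + 2402 = 6293
180 + 24 = 204;  762 + 204 = 966;  2402 + 966 = 3368;  6293 + 3368 = 9661
204 + 24 = 228;  966 + 228 = 1194;  3368 + 1194 = 4562;  9661 + 4562 = 14223
228 + 24 = 252;  1194 + 252 = 1446;  4562 + 1446 = 6008;  14223 + 6008 = 20231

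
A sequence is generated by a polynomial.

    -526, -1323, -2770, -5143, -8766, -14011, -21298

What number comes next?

-31095

First differences: -797, -1447, -2373, -3623, -5245, -7287
Second differences: -650, -926, -1250, -1622, -2042
Third differences: -276, -324, -372, -420
Fourth differences: -48, -48, -48
Constant fourth difference = -48, so extend:
-420 − 48 = -468;  -2042 − 468 = -2510;  -7287 − 2510 = -9797;  -21298 − 9797 = -31095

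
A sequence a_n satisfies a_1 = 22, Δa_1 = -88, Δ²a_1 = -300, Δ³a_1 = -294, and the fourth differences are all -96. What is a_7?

Build the table forward from the leading diagonal:
D4: -96  -96  -96  -96  -96  -96  -96
D3: -294  -390  -486  -582  -678  -774  -870
D2: -300  -594  -984  -1470  -2052  -2730  -3504
D1: -88  -388  -982  -1966  -3436  -5488  -8218
a: 22  -66  -454  -1436  -3402  -6838  -12326

-12326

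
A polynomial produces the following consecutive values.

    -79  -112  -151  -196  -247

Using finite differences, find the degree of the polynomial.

-33, -39, -45, -51
-6, -6, -6
The second differences are constant, so the polynomial has degree 2.

2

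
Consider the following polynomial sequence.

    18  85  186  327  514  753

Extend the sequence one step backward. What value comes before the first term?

-21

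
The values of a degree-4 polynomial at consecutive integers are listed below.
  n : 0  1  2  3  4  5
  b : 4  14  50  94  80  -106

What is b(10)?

First differences: 10  36  44  -14  -186
Second differences: 26  8  -58  -172
Third differences: -18  -66  -114
Fourth differences: -48  -48
Fourth differences constant at -48.
-114 − 48 = -162;  -172 − 162 = -334;  -186 − 334 = -520;  -106 − 520 = -626
-162 − 48 = -210;  -334 − 210 = -544;  -520 − 544 = -1064;  -626 − 1064 = -1690
-210 − 48 = -258;  -544 − 258 = -802;  -1064 − 802 = -1866;  -1690 − 1866 = -3556
-258 − 48 = -306;  -802 − 306 = -1108;  -1866 − 1108 = -2974;  -3556 − 2974 = -6530
-306 − 48 = -354;  -1108 − 354 = -1462;  -2974 − 1462 = -4436;  -6530 − 4436 = -10966

-10966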